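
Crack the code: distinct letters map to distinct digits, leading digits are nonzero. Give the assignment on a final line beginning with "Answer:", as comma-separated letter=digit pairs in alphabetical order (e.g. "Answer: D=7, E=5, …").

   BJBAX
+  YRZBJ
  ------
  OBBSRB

Step 1. [col 1: X + J ≡ B (mod 10)] several values work for B in column 1 (X + J ≡ B (mod 10), carry-in 0); try B=2 ⇒ B=2.
Step 2. [col 1: X + J ≡ B (mod 10)] several values work for X in column 1 (X + J ≡ B (mod 10), carry-in 0); try X=7. So X=7.
Step 3. [col 1: X + J ≡ B (mod 10)] from column 1 (X=7, B=2, carry-in 0, digits 2,7 already taken and all letters distinct): J must equal 5 ⇒ J=5.
Step 4. [col 2: A + B ≡ R (mod 10)] several values work for A in column 2 (A + B ≡ R (mod 10), carry-in 1); try A=3, so A=3.
Step 5. [col 2: A + B ≡ R (mod 10)] from column 2 (A=3, B=2, carry-in 1, digits 2,3,5,7 already taken and all letters distinct): R must equal 6 ⇒ R=6.
Step 6. [col 3: B + Z ≡ S (mod 10)] column 3 (B + Z ≡ S (mod 10), carry-in 0) doesn't pin S yet; pick S=0 and continue, so S=0.
Step 7. [O] adding two 5-digit numbers gives at most 5+1 digits, and here it does — O is that final carry and must be 1, so O=1.
Step 8. [col 3: B + Z ≡ S (mod 10)] column 3: given B=2, S=0, carry-in 0, and digits 0,1,2,3,5,6,7 already taken and all letters distinct, B+Z≡S (mod 10) forces Z=8. So Z=8.
Step 9. [col 5: B + Y ≡ B (mod 10)] from column 5 (B=2, carry-in 1, digits 0,1,2,3,5,6,7,8 already taken and all letters distinct): Y must equal 9 ⇒ Y=9.

Answer: A=3, B=2, J=5, O=1, R=6, S=0, X=7, Y=9, Z=8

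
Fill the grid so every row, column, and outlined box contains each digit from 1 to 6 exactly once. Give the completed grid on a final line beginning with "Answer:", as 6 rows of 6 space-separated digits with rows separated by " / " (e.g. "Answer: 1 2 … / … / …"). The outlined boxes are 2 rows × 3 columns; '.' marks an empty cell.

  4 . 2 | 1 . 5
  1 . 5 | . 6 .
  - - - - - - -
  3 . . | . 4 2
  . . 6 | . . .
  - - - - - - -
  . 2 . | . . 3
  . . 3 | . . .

Step 1. [r6c6∈{1,4,6}] 6 has one home in col 6: r6c6. So r6c6=6.
Step 2. [r6c1∈{5}] nothing but 5 survives at r6c1. So r6c1=5.
Step 3. [r3c3∈{1}] r3c3 has the single candidate 1. So r3c3=1.
Step 4. [r2c4∈{2,3,4}] row 2 places 2 nowhere but r2c4. So r2c4=2.
Step 5. [r5c5∈{1,5}] in row 5, 1 fits only at r5c5 ⇒ r5c5=1.
Step 6. [r4c5∈{3,5}] col 5 places 5 nowhere but r4c5, so r4c5=5.
Step 7. [r5c3∈{4}] r5c3 is down to just 4 ⇒ r5c3=4.
Step 8. [r2c2∈{3}] r2c2 has the single candidate 3, so r2c2=3.
Step 9. [r4c1∈{2}] r4c1 is down to just 2, so r4c1=2.
Step 10. [r3c4∈{6}] nothing but 6 survives at r3c4. So r3c4=6.
Step 11. [r4c6∈{1}] only 1 remains possible at r4c6. So r4c6=1.
Step 12. [r2c6∈{4}] r2c6 is down to just 4. So r2c6=4.
Step 13. [r5c4∈{5}] r5c4's peers cover all but 5, so r5c4=5.
Step 14. [r1c5∈{3}] r1c5 has the single candidate 3. So r1c5=3.
Step 15. [r1c2∈{6}] nothing but 6 survives at r1c2. So r1c2=6.
Step 16. [r5c1∈{6}] nothing but 6 survives at r5c1. So r5c1=6.
Step 17. [r4c4∈{3}] r4c4 has the single candidate 3, so r4c4=3.
Step 18. [r6c2∈{1}] r6c2 has the single candidate 1. So r6c2=1.
Step 19. [r4c2∈{4}] only 4 remains possible at r4c2, so r4c2=4.
Step 20. [r6c5∈{2}] r6c5 is down to just 2 ⇒ r6c5=2.
Step 21. [r3c2∈{5}] r3c2's peers cover all but 5 ⇒ r3c2=5.
Step 22. [r6c4∈{4}] nothing but 4 survives at r6c4 ⇒ r6c4=4.

Answer: 4 6 2 1 3 5 / 1 3 5 2 6 4 / 3 5 1 6 4 2 / 2 4 6 3 5 1 / 6 2 4 5 1 3 / 5 1 3 4 2 6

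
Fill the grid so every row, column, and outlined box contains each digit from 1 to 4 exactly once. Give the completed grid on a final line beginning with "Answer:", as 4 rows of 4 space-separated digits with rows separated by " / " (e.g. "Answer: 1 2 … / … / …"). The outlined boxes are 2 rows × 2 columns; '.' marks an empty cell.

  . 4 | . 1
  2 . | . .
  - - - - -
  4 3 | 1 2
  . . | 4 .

Step 1. [r2c3∈{3}] r2c3 has the single candidate 3, so r2c3=3.
Step 2. [r4c1∈{1}] nothing but 1 survives at r4c1 ⇒ r4c1=1.
Step 3. [r2c4∈{4}] only 4 remains possible at r2c4 ⇒ r2c4=4.
Step 4. [r1c3∈{2}] nothing but 2 survives at r1c3. So r1c3=2.
Step 5. [r2c2∈{1}] r2c2 has the single candidate 1, so r2c2=1.
Step 6. [r4c4∈{3}] r4c4 is down to just 3, so r4c4=3.
Step 7. [r1c1∈{3}] only 3 remains possible at r1c1. So r1c1=3.
Step 8. [r4c2∈{2}] nothing but 2 survives at r4c2. So r4c2=2.

Answer: 3 4 2 1 / 2 1 3 4 / 4 3 1 2 / 1 2 4 3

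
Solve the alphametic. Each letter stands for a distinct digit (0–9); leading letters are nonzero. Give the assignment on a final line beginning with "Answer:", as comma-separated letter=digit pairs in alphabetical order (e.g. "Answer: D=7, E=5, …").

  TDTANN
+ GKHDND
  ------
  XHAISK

Step 1. [col 1: N + D ≡ K (mod 10)] D=3 is one option consistent with column 1 (N + D ≡ K (mod 10), carry-in 0) — take it. So D=3.
Step 2. [col 1: N + D ≡ K (mod 10)] K=0 is one option consistent with column 1 (N + D ≡ K (mod 10), carry-in 0) — take it. So K=0.
Step 3. [col 1: N + D ≡ K (mod 10)] in column 1 we have N+D≡K with carry-in 0; given D=3, K=0 and digits 0,3 already taken and all letters distinct, that pins N to 7. So N=7.
Step 4. [col 2: N + N ≡ S (mod 10)] in column 2 we have N+N≡S with carry-in 1; given N=7 and digits 0,3,7 already taken and all letters distinct, that pins S to 5 ⇒ S=5.
Step 5. [col 3: A + D ≡ I (mod 10)] several values work for A in column 3 (A + D ≡ I (mod 10), carry-in 1); try A=2, so A=2.
Step 6. [col 3: A + D ≡ I (mod 10)] column 3 reads A+D+carry(1)=I with A=2, D=3; with digits 0,2,3,5,7 already taken and all letters distinct, the only value for I is 6. So I=6.
Step 7. [col 4: T + H ≡ A (mod 10)] no forcing yet in column 4 (carry-in 0); H=4 is free and consistent — try it. So H=4.
Step 8. [col 4: T + H ≡ A (mod 10)] column 4: given H=4, A=2, carry-in 0, and digits 0,2,3,4,5,6,7 already taken and all letters distinct, T+H≡A (mod 10) forces T=8, so T=8.
Step 9. [col 6: T + G ≡ X (mod 10)] column 6 reads T+G+carry(0)=X with T=8; with digits 0,2,3,4,5,6,7,8 already taken and all letters distinct, the only value for X is 9, so X=9.
Step 10. [col 6: T + G ≡ X (mod 10)] column 6 reads T+G+carry(0)=X with T=8, X=9; with digits 0,2,3,4,5,6,7,8,9 already taken and all letters distinct, the only value for G is 1, so G=1.

Answer: A=2, D=3, G=1, H=4, I=6, K=0, N=7, S=5, T=8, X=9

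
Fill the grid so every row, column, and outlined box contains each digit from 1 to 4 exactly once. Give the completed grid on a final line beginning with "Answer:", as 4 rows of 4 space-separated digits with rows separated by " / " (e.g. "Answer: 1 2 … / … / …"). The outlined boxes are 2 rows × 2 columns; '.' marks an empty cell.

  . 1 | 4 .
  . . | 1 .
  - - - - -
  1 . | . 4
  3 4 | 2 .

Step 1. [r1c1∈{2}] nothing but 2 survives at r1c1, so r1c1=2.
Step 2. [r1c4∈{3}] r1c4 has the single candidate 3, so r1c4=3.
Step 3. [r2c1∈{4}] nothing but 4 survives at r2c1. So r2c1=4.
Step 4. [r2c4∈{2}] only 2 remains possible at r2c4, so r2c4=2.
Step 5. [r4c4∈{1}] r4c4 has the single candidate 1, so r4c4=1.
Step 6. [r2c2∈{3}] only 3 remains possible at r2c2 ⇒ r2c2=3.
Step 7. [r3c2∈{2}] r3c2 has the single candidate 2 ⇒ r3c2=2.
Step 8. [r3c3∈{3}] r3c3 is down to just 3, so r3c3=3.

Answer: 2 1 4 3 / 4 3 1 2 / 1 2 3 4 / 3 4 2 1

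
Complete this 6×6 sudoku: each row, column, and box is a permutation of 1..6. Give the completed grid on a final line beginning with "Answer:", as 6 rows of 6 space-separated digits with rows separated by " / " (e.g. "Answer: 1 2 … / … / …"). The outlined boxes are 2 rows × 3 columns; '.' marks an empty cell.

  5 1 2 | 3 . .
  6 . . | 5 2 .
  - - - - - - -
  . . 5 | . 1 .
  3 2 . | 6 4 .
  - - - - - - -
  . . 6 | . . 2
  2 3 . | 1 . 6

Step 1. [r2c2∈{4}] only 4 remains possible at r2c2, so r2c2=4.
Step 2. [r5c1∈{1,4}] row 5 places 1 nowhere but r5c1, so r5c1=1.
Step 3. [r6c5∈{5}] r6c5's peers cover all but 5, so r6c5=5.
Step 4. [r2c3∈{3}] only 3 remains possible at r2c3 ⇒ r2c3=3.
Step 5. [r1c6∈{4}] r1c6 has the single candidate 4. So r1c6=4.
Step 6. [r5c5∈{3}] only 3 remains possible at r5c5. So r5c5=3.
Step 7. [r3c2∈{6}] r3c2 is down to just 6, so r3c2=6.
Step 8. [r2c6∈{1}] only 1 remains possible at r2c6. So r2c6=1.
Step 9. [r5c4∈{4}] nothing but 4 survives at r5c4. So r5c4=4.
Step 10. [r3c6∈{3}] r3c6's peers cover all but 3 ⇒ r3c6=3.
Step 11. [r3c1∈{4}] r3c1's peers cover all but 4, so r3c1=4.
Step 12. [r4c3∈{1}] r4c3 is down to just 1 ⇒ r4c3=1.
Step 13. [r5c2∈{5}] only 5 remains possible at r5c2 ⇒ r5c2=5.
Step 14. [r1c5∈{6}] nothing but 6 survives at r1c5. So r1c5=6.
Step 15. [r6c3∈{4}] r6c3's peers cover all but 4. So r6c3=4.
Step 16. [r4c6∈{5}] r4c6 has the single candidate 5, so r4c6=5.
Step 17. [r3c4∈{2}] r3c4's peers cover all but 2. So r3c4=2.

Answer: 5 1 2 3 6 4 / 6 4 3 5 2 1 / 4 6 5 2 1 3 / 3 2 1 6 4 5 / 1 5 6 4 3 2 / 2 3 4 1 5 6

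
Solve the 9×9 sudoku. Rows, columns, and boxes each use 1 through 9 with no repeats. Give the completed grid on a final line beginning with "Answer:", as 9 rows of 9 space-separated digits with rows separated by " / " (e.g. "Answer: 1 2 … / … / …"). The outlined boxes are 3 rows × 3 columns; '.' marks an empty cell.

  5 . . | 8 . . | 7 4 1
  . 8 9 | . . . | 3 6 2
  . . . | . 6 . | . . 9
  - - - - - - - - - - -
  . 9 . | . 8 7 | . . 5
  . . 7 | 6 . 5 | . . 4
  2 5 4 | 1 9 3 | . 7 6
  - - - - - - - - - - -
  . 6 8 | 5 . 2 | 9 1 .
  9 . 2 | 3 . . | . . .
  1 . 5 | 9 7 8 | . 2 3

Step 1. [r7c1∈{3,4,7}] across row 7, 3 lands solely at r7c1, so r7c1=3.
Step 2. [r6c7∈{8}] nothing but 8 survives at r6c7. So r6c7=8.
Step 3. [r1c5∈{2,3}] 3 has one home in col 5: r1c5. So r1c5=3.
Step 4. [r3c4∈{2,4,7}] in box 2, 2 fits only at r3c4, so r3c4=2.
Step 5. [r9c2∈{4}] r9c2 is down to just 4 ⇒ r9c2=4.
Step 6. [r8c7∈{4,5,6}] r8c7 is the only open cell in col 7 admitting 4 ⇒ r8c7=4.
Step 7. [r4c7∈{1,2}] across row 4, 2 lands solely at r4c7, so r4c7=2.
Step 8. [r4c3∈{1,3,6}] 1 has one home in row 4: r4c3, so r4c3=1.
Step 9. [r3c2∈{1,3,7}] 1 has one home in col 2: r3c2, so r3c2=1.
Step 10. [r3c6∈{4}] r3c6 has the single candidate 4, so r3c6=4.
Step 11. [r3c8∈{5,8}] 8 has one home in row 3: r3c8, so r3c8=8.
Step 12. [r2c6∈{1}] r2c6's peers cover all but 1, so r2c6=1.
Step 13. [r8c9∈{7,8}] 8 has one home in row 8: r8c9. So r8c9=8.
Step 14. [r2c4∈{7}] r2c4's peers cover all but 7, so r2c4=7.
Step 15. [r5c8∈{3,9}] row 5 places 9 nowhere but r5c8, so r5c8=9.
Step 16. [r7c9∈{7}] r7c9's peers cover all but 7, so r7c9=7.
Step 17. [r8c6∈{6}] r8c6's peers cover all but 6 ⇒ r8c6=6.
Step 18. [r2c5∈{5}] only 5 remains possible at r2c5, so r2c5=5.
Step 19. [r7c5∈{4}] nothing but 4 survives at r7c5, so r7c5=4.
Step 20. [r1c2∈{2}] r1c2 is down to just 2 ⇒ r1c2=2.
Step 21. [r9c7∈{6}] r9c7 is down to just 6 ⇒ r9c7=6.
Step 22. [r4c8∈{3}] r4c8's peers cover all but 3. So r4c8=3.
Step 23. [r8c8∈{5}] r8c8's peers cover all but 5, so r8c8=5.
Step 24. [r4c1∈{6}] only 6 remains possible at r4c1, so r4c1=6.
Step 25. [r3c7∈{5}] r3c7 is down to just 5. So r3c7=5.
Step 26. [r5c2∈{3}] r5c2 is down to just 3 ⇒ r5c2=3.
Step 27. [r5c1∈{8}] r5c1's peers cover all but 8, so r5c1=8.
Step 28. [r1c3∈{6}] only 6 remains possible at r1c3. So r1c3=6.
Step 29. [r8c2∈{7}] only 7 remains possible at r8c2 ⇒ r8c2=7.
Step 30. [r5c5∈{2}] r5c5 is down to just 2, so r5c5=2.
Step 31. [r3c1∈{7}] r3c1 is down to just 7 ⇒ r3c1=7.
Step 32. [r8c5∈{1}] r8c5's peers cover all but 1. So r8c5=1.
Step 33. [r2c1∈{4}] r2c1's peers cover all but 4, so r2c1=4.
Step 34. [r1c6∈{9}] nothing but 9 survives at r1c6 ⇒ r1c6=9.
Step 35. [r4c4∈{4}] r4c4's peers cover all but 4, so r4c4=4.
Step 36. [r3c3∈{3}] r3c3 is down to just 3 ⇒ r3c3=3.
Step 37. [r5c7∈{1}] r5c7's peers cover all but 1. So r5c7=1.

Answer: 5 2 6 8 3 9 7 4 1 / 4 8 9 7 5 1 3 6 2 / 7 1 3 2 6 4 5 8 9 / 6 9 1 4 8 7 2 3 5 / 8 3 7 6 2 5 1 9 4 / 2 5 4 1 9 3 8 7 6 / 3 6 8 5 4 2 9 1 7 / 9 7 2 3 1 6 4 5 8 / 1 4 5 9 7 8 6 2 3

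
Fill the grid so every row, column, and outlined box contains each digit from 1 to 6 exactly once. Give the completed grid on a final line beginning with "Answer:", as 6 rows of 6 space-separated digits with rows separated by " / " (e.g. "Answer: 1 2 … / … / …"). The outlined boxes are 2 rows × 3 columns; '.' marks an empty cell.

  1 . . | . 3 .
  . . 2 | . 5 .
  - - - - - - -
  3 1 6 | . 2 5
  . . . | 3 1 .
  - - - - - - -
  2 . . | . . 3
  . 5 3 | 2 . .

Step 1. [r6c6∈{1,4,6}] row 6 places 1 nowhere but r6c6 ⇒ r6c6=1.
Step 2. [r3c4∈{4}] r3c4 is down to just 4. So r3c4=4.
Step 3. [r1c4∈{6}] r1c4's peers cover all but 6. So r1c4=6.
Step 4. [r1c2∈{4}] nothing but 4 survives at r1c2 ⇒ r1c2=4.
Step 5. [r5c2∈{6}] r5c2's peers cover all but 6, so r5c2=6.
Step 6. [r6c1∈{4}] nothing but 4 survives at r6c1, so r6c1=4.
Step 7. [r4c3∈{4,5}] in row 4, 4 fits only at r4c3 ⇒ r4c3=4.
Step 8. [r5c4∈{5}] r5c4 is down to just 5. So r5c4=5.
Step 9. [r2c4∈{1}] r2c4's peers cover all but 1 ⇒ r2c4=1.
Step 10. [r5c5∈{4}] r5c5 has the single candidate 4 ⇒ r5c5=4.
Step 11. [r5c3∈{1}] r5c3 has the single candidate 1, so r5c3=1.
Step 12. [r6c5∈{6}] r6c5 is down to just 6, so r6c5=6.
Step 13. [r1c3∈{5}] r1c3 is down to just 5. So r1c3=5.
Step 14. [r4c2∈{2}] r4c2's peers cover all but 2, so r4c2=2.
Step 15. [r2c6∈{4}] only 4 remains possible at r2c6 ⇒ r2c6=4.
Step 16. [r2c2∈{3}] only 3 remains possible at r2c2 ⇒ r2c2=3.
Step 17. [r1c6∈{2}] only 2 remains possible at r1c6. So r1c6=2.
Step 18. [r4c6∈{6}] nothing but 6 survives at r4c6. So r4c6=6.
Step 19. [r4c1∈{5}] r4c1 is down to just 5, so r4c1=5.
Step 20. [r2c1∈{6}] only 6 remains possible at r2c1. So r2c1=6.

Answer: 1 4 5 6 3 2 / 6 3 2 1 5 4 / 3 1 6 4 2 5 / 5 2 4 3 1 6 / 2 6 1 5 4 3 / 4 5 3 2 6 1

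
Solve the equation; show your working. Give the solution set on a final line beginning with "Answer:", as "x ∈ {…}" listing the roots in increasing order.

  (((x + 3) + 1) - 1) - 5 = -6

Step 1. [(((x + 3) + 1) - 1) - 5 = -6] -5 is outermost — add 5 both sides, so sub: ((x + 3) + 1) - 1 = -1.
Step 2. [((x + 3) + 1) - 1 = -1] the outer -1 inverts by adding 1 ⇒ sub: (x + 3) + 1 = 0.
Step 3. [(x + 3) + 1 = 0] subtract 1: x sits inside (… + 1). So sub: x + 3 = -1.
Step 4. [x + 3 = -1] the outer +3 inverts by subtracting 3. So sub: x = -4.

Answer: x ∈ {-4}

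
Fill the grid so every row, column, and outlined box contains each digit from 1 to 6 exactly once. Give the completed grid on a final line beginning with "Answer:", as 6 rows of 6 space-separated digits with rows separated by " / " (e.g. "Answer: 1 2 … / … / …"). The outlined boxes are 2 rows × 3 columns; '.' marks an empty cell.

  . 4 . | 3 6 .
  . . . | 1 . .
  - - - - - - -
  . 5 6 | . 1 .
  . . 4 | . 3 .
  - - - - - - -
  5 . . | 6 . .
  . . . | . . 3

Step 1. [r6c1∈{1,2,4,6}] 4 has one home in col 1: r6c1. So r6c1=4.
Step 2. [r5c6∈{1,2,4}] across col 6, 1 lands solely at r5c6, so r5c6=1.
Step 3. [r2c1∈{2,3,6}] across col 1, 6 lands solely at r2c1, so r2c1=6.
Step 4. [r3c4∈{2,4}] col 4 places 4 nowhere but r3c4. So r3c4=4.
Step 5. [r3c6∈{2}] r3c6 has the single candidate 2 ⇒ r3c6=2.
Step 6. [r2c5∈{2,4,5}] across box 2, 2 lands solely at r2c5. So r2c5=2.
Step 7. [r1c6∈{5}] nothing but 5 survives at r1c6, so r1c6=5.
Step 8. [r6c4∈{2,5}] in col 4, 2 fits only at r6c4, so r6c4=2.
Step 9. [r2c2∈{3}] r2c2 is down to just 3, so r2c2=3.
Step 10. [r6c3∈{1}] only 1 remains possible at r6c3, so r6c3=1.
Step 11. [r1c3∈{2}] r1c3's peers cover all but 2. So r1c3=2.
Step 12. [r4c2∈{1,2}] in col 2, 1 fits only at r4c2 ⇒ r4c2=1.
Step 13. [r2c6∈{4}] r2c6 is down to just 4 ⇒ r2c6=4.
Step 14. [r4c6∈{6}] r4c6 is down to just 6 ⇒ r4c6=6.
Step 15. [r5c2∈{2}] r5c2's peers cover all but 2, so r5c2=2.
Step 16. [r6c2∈{6}] r6c2's peers cover all but 6 ⇒ r6c2=6.
Step 17. [r5c3∈{3}] r5c3 is down to just 3. So r5c3=3.
Step 18. [r4c4∈{5}] r4c4 has the single candidate 5, so r4c4=5.
Step 19. [r1c1∈{1}] r1c1 is down to just 1, so r1c1=1.
Step 20. [r2c3∈{5}] r2c3's peers cover all but 5, so r2c3=5.
Step 21. [r4c1∈{2}] r4c1's peers cover all but 2 ⇒ r4c1=2.
Step 22. [r6c5∈{5}] only 5 remains possible at r6c5 ⇒ r6c5=5.
Step 23. [r5c5∈{4}] nothing but 4 survives at r5c5 ⇒ r5c5=4.
Step 24. [r3c1∈{3}] r3c1 has the single candidate 3. So r3c1=3.

Answer: 1 4 2 3 6 5 / 6 3 5 1 2 4 / 3 5 6 4 1 2 / 2 1 4 5 3 6 / 5 2 3 6 4 1 / 4 6 1 2 5 3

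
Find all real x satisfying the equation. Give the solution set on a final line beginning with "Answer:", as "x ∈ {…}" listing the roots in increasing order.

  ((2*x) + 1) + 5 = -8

Step 1. [((2*x) + 1) + 5 = -8] subtract 5: x sits inside (… + 5) ⇒ sub: (2*x) + 1 = -13.
Step 2. [(2*x) + 1 = -13] peel the +1: subtract 1 from each side ⇒ sub: 2*x = -14.
Step 3. [2*x = -14] leading coefficient 2: divide by 2 ⇒ div: x = -7.

Answer: x ∈ {-7}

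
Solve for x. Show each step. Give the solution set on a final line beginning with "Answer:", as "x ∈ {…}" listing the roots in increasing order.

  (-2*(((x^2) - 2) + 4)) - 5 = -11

Step 1. [(-2*(((x^2) - 2) + 4)) - 5 = -11] the outer -5 inverts by adding 5, so sub: -2*(((x^2) - 2) + 4) = -6.
Step 2. [-2*(((x^2) - 2) + 4) = -6] leading coefficient -2: divide by -2, so div: ((x^2) - 2) + 4 = 3.
Step 3. [((x^2) - 2) + 4 = 3] 4 comes off first (subtract 4), so sub: (x^2) - 2 = -1.
Step 4. [(x^2) - 2 = -1] 2 comes off first (add 2). So sub: x^2 = 1.
Step 5. [x^2 = 1] √ both sides: 1 ≥ 0 gives two branches, so sqrt: x = 1 or -1.

Answer: x ∈ {-1, 1}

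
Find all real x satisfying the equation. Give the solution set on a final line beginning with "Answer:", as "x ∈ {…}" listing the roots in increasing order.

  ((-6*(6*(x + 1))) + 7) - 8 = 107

Step 1. [((-6*(6*(x + 1))) + 7) - 8 = 107] 8 comes off first (add 8) ⇒ sub: (-6*(6*(x + 1))) + 7 = 115.
Step 2. [(-6*(6*(x + 1))) + 7 = 115] the outer +7 inverts by subtracting 7 ⇒ sub: -6*(6*(x + 1)) = 108.
Step 3. [-6*(6*(x + 1)) = 108] -6 out front; divide by -6, so div: 6*(x + 1) = -18.
Step 4. [6*(x + 1) = -18] 6·(inner) — divide through by 6 ⇒ div: x + 1 = -3.
Step 5. [x + 1 = -3] peel the +1: subtract 1 from each side ⇒ sub: x = -4.

Answer: x ∈ {-4}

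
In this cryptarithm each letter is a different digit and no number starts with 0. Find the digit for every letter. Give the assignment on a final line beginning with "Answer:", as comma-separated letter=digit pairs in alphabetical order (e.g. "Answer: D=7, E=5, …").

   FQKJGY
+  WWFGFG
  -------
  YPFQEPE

Step 1. [col 1: Y + G ≡ E (mod 10)] several values work for E in column 1 (Y + G ≡ E (mod 10), carry-in 0); try E=8. So E=8.
Step 2. [col 1: Y + G ≡ E (mod 10)] no forcing yet in column 1 (carry-in 0); Y=1 is free and consistent — try it. So Y=1.
Step 3. [col 1: Y + G ≡ E (mod 10)] column 1 reads Y+G+carry(0)=E with Y=1, E=8; with digits 1,8 already taken and all letters distinct, the only value for G is 7 ⇒ G=7.
Step 4. [col 2: G + F ≡ P (mod 10)] several values work for F in column 2 (G + F ≡ P (mod 10), carry-in 0); try F=5, so F=5.
Step 5. [col 2: G + F ≡ P (mod 10)] in column 2 we have G+F≡P with carry-in 0; given G=7, F=5 and digits 1,5,7,8 already taken and all letters distinct, that pins P to 2, so P=2.
Step 6. [col 3: J + G ≡ E (mod 10)] from column 3 (G=7, E=8, carry-in 1, digits 1,2,5,7,8 already taken and all letters distinct): J must equal 0 ⇒ J=0.
Step 7. [col 4: K + F ≡ Q (mod 10)] no forcing yet in column 4 (carry-in 0); K=4 is free and consistent — try it ⇒ K=4.
Step 8. [col 4: K + F ≡ Q (mod 10)] column 4 reads K+F+carry(0)=Q with K=4, F=5; with digits 0,1,2,4,5,7,8 already taken and all letters distinct, the only value for Q is 9. So Q=9.
Step 9. [col 5: Q + W ≡ F (mod 10)] from column 5 (Q=9, F=5, carry-in 0, digits 0,1,2,4,5,7,8,9 already taken and all letters distinct): W must equal 6. So W=6.

Answer: E=8, F=5, G=7, J=0, K=4, P=2, Q=9, W=6, Y=1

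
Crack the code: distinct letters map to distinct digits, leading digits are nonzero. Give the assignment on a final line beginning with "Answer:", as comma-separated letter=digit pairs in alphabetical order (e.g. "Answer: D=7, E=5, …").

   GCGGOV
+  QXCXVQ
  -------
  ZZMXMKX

Step 1. [col 1: V + Q ≡ X (mod 10)] V=6 is one option consistent with column 1 (V + Q ≡ X (mod 10), carry-in 0) — take it ⇒ V=6.
Step 2. [col 1: V + Q ≡ X (mod 10)] column 1 (V + Q ≡ X (mod 10), carry-in 0) doesn't pin Q yet; pick Q=9 and continue, so Q=9.
Step 3. [col 1: V + Q ≡ X (mod 10)] column 1: given V=6, Q=9, carry-in 0, and digits 6,9 already taken and all letters distinct, V+Q≡X (mod 10) forces X=5 ⇒ X=5.
Step 4. [col 2: O + V ≡ K (mod 10)] no forcing yet in column 2 (carry-in 1); K=4 is free and consistent — try it, so K=4.
Step 5. [col 2: O + V ≡ K (mod 10)] in column 2 we have O+V≡K with carry-in 1; given V=6, K=4 and digits 4,5,6,9 already taken and all letters distinct, that pins O to 7, so O=7.
Step 6. [col 3: G + X ≡ M (mod 10)] in column 3 we have G+X≡M with carry-in 1; given X=5 and digits 4,5,6,7,9 already taken and all letters distinct, that pins G to 2 ⇒ G=2.
Step 7. [col 3: G + X ≡ M (mod 10)] column 3: given G=2, X=5, carry-in 1, and digits 2,4,5,6,7,9 already taken and all letters distinct, G+X≡M (mod 10) forces M=8. So M=8.
Step 8. [Z] adding two 6-digit numbers gives at most 6+1 digits, and here it does — Z is that final carry and must be 1 ⇒ Z=1.
Step 9. [col 4: G + C ≡ X (mod 10)] from column 4 (G=2, X=5, carry-in 0, digits 1,2,4,5,6,7,8,9 already taken and all letters distinct): C must equal 3 ⇒ C=3.

Answer: C=3, G=2, K=4, M=8, O=7, Q=9, V=6, X=5, Z=1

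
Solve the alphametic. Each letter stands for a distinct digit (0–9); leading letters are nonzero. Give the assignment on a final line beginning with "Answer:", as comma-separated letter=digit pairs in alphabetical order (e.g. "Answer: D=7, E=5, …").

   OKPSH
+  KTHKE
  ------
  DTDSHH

Step 1. [D] the sum has 6 digits but both addends have 5; that extra leading digit D is the final carry, namely 1, so D=1.
Step 2. [col 1: H + E ≡ H (mod 10)] in column 1 we have H+E≡H with carry-in 0; given nothing yet and digits 1 already taken and all letters distinct, that pins E to 0, so E=0.
Step 3. [col 1: H + E ≡ H (mod 10)] no forcing yet in column 1 (carry-in 0); H=5 is free and consistent — try it. So H=5.
Step 4. [col 2: S + K ≡ H (mod 10)] several values work for S in column 2 (S + K ≡ H (mod 10), carry-in 0); try S=8 ⇒ S=8.
Step 5. [col 2: S + K ≡ H (mod 10)] from column 2 (S=8, H=5, carry-in 0, digits 0,1,5,8 already taken and all letters distinct): K must equal 7 ⇒ K=7.
Step 6. [col 3: P + H ≡ S (mod 10)] column 3 reads P+H+carry(1)=S with H=5, S=8; with digits 0,1,5,7,8 already taken and all letters distinct, the only value for P is 2, so P=2.
Step 7. [col 4: K + T ≡ D (mod 10)] column 4 reads K+T+carry(0)=D with K=7, D=1; with digits 0,1,2,5,7,8 already taken and all letters distinct, the only value for T is 4 ⇒ T=4.
Step 8. [col 5: O + K ≡ T (mod 10)] in column 5 we have O+K≡T with carry-in 1; given K=7, T=4 and digits 0,1,2,4,5,7,8 already taken and all letters distinct, that pins O to 6, so O=6.

Answer: D=1, E=0, H=5, K=7, O=6, P=2, S=8, T=4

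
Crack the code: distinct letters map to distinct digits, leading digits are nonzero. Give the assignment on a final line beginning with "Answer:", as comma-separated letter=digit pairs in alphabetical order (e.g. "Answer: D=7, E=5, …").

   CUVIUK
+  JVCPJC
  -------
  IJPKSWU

Step 1. [col 1: K + C ≡ U (mod 10)] C=9 is one option consistent with column 1 (K + C ≡ U (mod 10), carry-in 0) — take it. So C=9.
Step 2. [I] the sum has 7 digits but both addends have 6; that extra leading digit I is the final carry, namely 1. So I=1.
Step 3. [col 1: K + C ≡ U (mod 10)] several values work for U in column 1 (K + C ≡ U (mod 10), carry-in 0); try U=5, so U=5.
Step 4. [col 1: K + C ≡ U (mod 10)] column 1: given C=9, U=5, carry-in 0, and digits 1,5,9 already taken and all letters distinct, K+C≡U (mod 10) forces K=6 ⇒ K=6.
Step 5. [col 2: U + J ≡ W (mod 10)] no forcing yet in column 2 (carry-in 1); J=2 is free and consistent — try it ⇒ J=2.
Step 6. [col 2: U + J ≡ W (mod 10)] in column 2 we have U+J≡W with carry-in 1; given U=5, J=2 and digits 1,2,5,6,9 already taken and all letters distinct, that pins W to 8. So W=8.
Step 7. [col 3: I + P ≡ S (mod 10)] from column 3 (I=1, carry-in 0, digits 1,2,5,6,8,9 already taken and all letters distinct): P must equal 3. So P=3.
Step 8. [col 3: I + P ≡ S (mod 10)] column 3 reads I+P+carry(0)=S with I=1, P=3; with digits 1,2,3,5,6,8,9 already taken and all letters distinct, the only value for S is 4. So S=4.
Step 9. [col 4: V + C ≡ K (mod 10)] column 4 reads V+C+carry(0)=K with C=9, K=6; with digits 1,2,3,4,5,6,8,9 already taken and all letters distinct, the only value for V is 7, so V=7.

Answer: C=9, I=1, J=2, K=6, P=3, S=4, U=5, V=7, W=8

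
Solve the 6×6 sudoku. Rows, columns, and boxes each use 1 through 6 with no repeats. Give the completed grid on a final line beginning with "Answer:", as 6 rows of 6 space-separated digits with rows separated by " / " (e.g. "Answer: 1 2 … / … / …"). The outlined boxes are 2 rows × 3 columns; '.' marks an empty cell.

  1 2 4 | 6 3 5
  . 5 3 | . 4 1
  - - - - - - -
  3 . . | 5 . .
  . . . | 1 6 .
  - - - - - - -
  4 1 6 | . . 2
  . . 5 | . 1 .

Step 1. [r3c6∈{4}] r3c6's peers cover all but 4. So r3c6=4.
Step 2. [r6c2∈{3}] r6c2 has the single candidate 3. So r6c2=3.
Step 3. [r4c3∈{2}] r4c3 is down to just 2. So r4c3=2.
Step 4. [r2c4∈{2}] only 2 remains possible at r2c4, so r2c4=2.
Step 5. [r6c4∈{4}] only 4 remains possible at r6c4. So r6c4=4.
Step 6. [r3c3∈{1}] only 1 remains possible at r3c3, so r3c3=1.
Step 7. [r3c5∈{2}] r3c5 has the single candidate 2 ⇒ r3c5=2.
Step 8. [r6c6∈{6}] r6c6 is down to just 6, so r6c6=6.
Step 9. [r4c6∈{3}] r4c6's peers cover all but 3 ⇒ r4c6=3.
Step 10. [r2c1∈{6}] nothing but 6 survives at r2c1 ⇒ r2c1=6.
Step 11. [r5c4∈{3}] only 3 remains possible at r5c4. So r5c4=3.
Step 12. [r4c1∈{5}] r4c1 is down to just 5 ⇒ r4c1=5.
Step 13. [r5c5∈{5}] r5c5 has the single candidate 5, so r5c5=5.
Step 14. [r4c2∈{4}] r4c2's peers cover all but 4. So r4c2=4.
Step 15. [r3c2∈{6}] r3c2's peers cover all but 6, so r3c2=6.
Step 16. [r6c1∈{2}] only 2 remains possible at r6c1 ⇒ r6c1=2.

Answer: 1 2 4 6 3 5 / 6 5 3 2 4 1 / 3 6 1 5 2 4 / 5 4 2 1 6 3 / 4 1 6 3 5 2 / 2 3 5 4 1 6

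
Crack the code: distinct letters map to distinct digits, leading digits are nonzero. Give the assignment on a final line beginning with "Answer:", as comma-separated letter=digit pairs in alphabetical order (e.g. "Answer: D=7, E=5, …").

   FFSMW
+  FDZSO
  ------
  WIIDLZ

Step 1. [col 1: W + O ≡ Z (mod 10)] several values work for W in column 1 (W + O ≡ Z (mod 10), carry-in 0); try W=1, so W=1.
Step 2. [col 1: W + O ≡ Z (mod 10)] several values work for Z in column 1 (W + O ≡ Z (mod 10), carry-in 0); try Z=3 ⇒ Z=3.
Step 3. [col 1: W + O ≡ Z (mod 10)] column 1 reads W+O+carry(0)=Z with W=1, Z=3; with digits 1,3 already taken and all letters distinct, the only value for O is 2, so O=2.
Step 4. [col 2: M + S ≡ L (mod 10)] column 2 (M + S ≡ L (mod 10), carry-in 0) doesn't pin M yet; pick M=6 and continue, so M=6.
Step 5. [col 2: M + S ≡ L (mod 10)] no forcing yet in column 2 (carry-in 0); S=4 is free and consistent — try it ⇒ S=4.
Step 6. [col 2: M + S ≡ L (mod 10)] in column 2 we have M+S≡L with carry-in 0; given M=6, S=4 and digits 1,2,3,4,6 already taken and all letters distinct, that pins L to 0, so L=0.
Step 7. [col 3: S + Z ≡ D (mod 10)] column 3: given S=4, Z=3, carry-in 1, and digits 0,1,2,3,4,6 already taken and all letters distinct, S+Z≡D (mod 10) forces D=8, so D=8.
Step 8. [col 4: F + D ≡ I (mod 10)] several values work for I in column 4 (F + D ≡ I (mod 10), carry-in 0); try I=5 ⇒ I=5.
Step 9. [col 4: F + D ≡ I (mod 10)] column 4: given D=8, I=5, carry-in 0, and digits 0,1,2,3,4,5,6,8 already taken and all letters distinct, F+D≡I (mod 10) forces F=7, so F=7.

Answer: D=8, F=7, I=5, L=0, M=6, O=2, S=4, W=1, Z=3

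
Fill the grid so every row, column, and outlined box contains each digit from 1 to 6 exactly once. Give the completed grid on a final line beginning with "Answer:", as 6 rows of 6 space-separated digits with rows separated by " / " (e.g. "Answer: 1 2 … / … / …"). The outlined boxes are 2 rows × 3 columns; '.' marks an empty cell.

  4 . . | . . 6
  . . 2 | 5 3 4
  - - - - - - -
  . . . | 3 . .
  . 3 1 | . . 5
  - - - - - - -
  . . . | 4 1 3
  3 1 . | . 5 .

Step 1. [r3c2∈{2,4,5,6}] col 2 places 4 nowhere but r3c2, so r3c2=4.
Step 2. [r5c2∈{2,5,6}] across col 2, 2 lands solely at r5c2, so r5c2=2.
Step 3. [r6c4∈{2,6}] across box 6, 6 lands solely at r6c4. So r6c4=6.
Step 4. [r4c4∈{2}] only 2 remains possible at r4c4, so r4c4=2.
Step 5. [r4c1∈{6}] r4c1 has the single candidate 6. So r4c1=6.
Step 6. [r3c3∈{5}] r3c3 has the single candidate 5 ⇒ r3c3=5.
Step 7. [r4c5∈{4}] nothing but 4 survives at r4c5 ⇒ r4c5=4.
Step 8. [r2c2∈{6}] r2c2 is down to just 6 ⇒ r2c2=6.
Step 9. [r1c5∈{2}] nothing but 2 survives at r1c5, so r1c5=2.
Step 10. [r1c3∈{3}] r1c3's peers cover all but 3. So r1c3=3.
Step 11. [r6c3∈{4}] only 4 remains possible at r6c3, so r6c3=4.
Step 12. [r2c1∈{1}] r2c1 is down to just 1. So r2c1=1.
Step 13. [r1c4∈{1}] r1c4 is down to just 1. So r1c4=1.
Step 14. [r5c1∈{5}] nothing but 5 survives at r5c1 ⇒ r5c1=5.
Step 15. [r3c1∈{2}] nothing but 2 survives at r3c1, so r3c1=2.
Step 16. [r1c2∈{5}] only 5 remains possible at r1c2 ⇒ r1c2=5.
Step 17. [r5c3∈{6}] r5c3 is down to just 6, so r5c3=6.
Step 18. [r6c6∈{2}] r6c6 has the single candidate 2, so r6c6=2.
Step 19. [r3c6∈{1}] only 1 remains possible at r3c6. So r3c6=1.
Step 20. [r3c5∈{6}] r3c5 has the single candidate 6 ⇒ r3c5=6.

Answer: 4 5 3 1 2 6 / 1 6 2 5 3 4 / 2 4 5 3 6 1 / 6 3 1 2 4 5 / 5 2 6 4 1 3 / 3 1 4 6 5 2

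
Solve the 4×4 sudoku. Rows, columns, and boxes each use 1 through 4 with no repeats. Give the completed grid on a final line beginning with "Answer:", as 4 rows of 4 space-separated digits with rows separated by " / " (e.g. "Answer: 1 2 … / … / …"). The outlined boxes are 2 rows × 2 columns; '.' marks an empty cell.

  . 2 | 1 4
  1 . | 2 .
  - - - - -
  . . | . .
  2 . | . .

Step 1. [r3c1∈{3,4}] 4 has one home in col 1: r3c1 ⇒ r3c1=4.
Step 2. [r3c3∈{3}] nothing but 3 survives at r3c3. So r3c3=3.
Step 3. [r4c4∈{1}] nothing but 1 survives at r4c4, so r4c4=1.
Step 4. [r1c1∈{3}] r1c1 is down to just 3, so r1c1=3.
Step 5. [r4c3∈{4}] r4c3's peers cover all but 4. So r4c3=4.
Step 6. [r3c2∈{1}] r3c2 has the single candidate 1, so r3c2=1.
Step 7. [r2c4∈{3}] nothing but 3 survives at r2c4, so r2c4=3.
Step 8. [r2c2∈{4}] r2c2 has the single candidate 4, so r2c2=4.
Step 9. [r4c2∈{3}] r4c2 is down to just 3 ⇒ r4c2=3.
Step 10. [r3c4∈{2}] only 2 remains possible at r3c4 ⇒ r3c4=2.

Answer: 3 2 1 4 / 1 4 2 3 / 4 1 3 2 / 2 3 4 1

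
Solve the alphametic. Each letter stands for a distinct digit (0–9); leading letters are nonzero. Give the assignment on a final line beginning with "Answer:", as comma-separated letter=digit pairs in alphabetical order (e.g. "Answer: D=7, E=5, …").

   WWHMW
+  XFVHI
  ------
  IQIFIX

Step 1. [col 1: W + I ≡ X (mod 10)] no forcing yet in column 1 (carry-in 0); I=1 is free and consistent — try it, so I=1.
Step 2. [col 1: W + I ≡ X (mod 10)] W=4 is one option consistent with column 1 (W + I ≡ X (mod 10), carry-in 0) — take it, so W=4.
Step 3. [col 1: W + I ≡ X (mod 10)] column 1 reads W+I+carry(0)=X with W=4, I=1; with digits 1,4 already taken and all letters distinct, the only value for X is 5, so X=5.
Step 4. [col 2: M + H ≡ I (mod 10)] several values work for M in column 2 (M + H ≡ I (mod 10), carry-in 0); try M=3 ⇒ M=3.
Step 5. [col 2: M + H ≡ I (mod 10)] from column 2 (M=3, I=1, carry-in 0, digits 1,3,4,5 already taken and all letters distinct): H must equal 8, so H=8.
Step 6. [col 3: H + V ≡ F (mod 10)] column 3 (H + V ≡ F (mod 10), carry-in 1) doesn't pin V yet; pick V=7 and continue ⇒ V=7.
Step 7. [col 3: H + V ≡ F (mod 10)] in column 3 we have H+V≡F with carry-in 1; given H=8, V=7 and digits 1,3,4,5,7,8 already taken and all letters distinct, that pins F to 6, so F=6.
Step 8. [col 5: W + X ≡ Q (mod 10)] column 5 reads W+X+carry(1)=Q with W=4, X=5; with digits 1,3,4,5,6,7,8 already taken and all letters distinct, the only value for Q is 0. So Q=0.

Answer: F=6, H=8, I=1, M=3, Q=0, V=7, W=4, X=5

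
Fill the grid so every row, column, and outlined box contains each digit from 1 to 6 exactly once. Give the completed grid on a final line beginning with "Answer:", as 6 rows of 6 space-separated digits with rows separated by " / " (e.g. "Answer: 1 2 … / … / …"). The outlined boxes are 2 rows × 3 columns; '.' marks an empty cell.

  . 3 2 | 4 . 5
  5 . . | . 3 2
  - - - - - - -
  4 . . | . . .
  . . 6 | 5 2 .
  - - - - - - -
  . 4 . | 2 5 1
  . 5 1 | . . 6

Step 1. [r4c2∈{1}] nothing but 1 survives at r4c2. So r4c2=1.
Step 2. [r4c1∈{3}] only 3 remains possible at r4c1. So r4c1=3.
Step 3. [r2c4∈{1,6}] row 2 places 1 nowhere but r2c4, so r2c4=1.
Step 4. [r1c5∈{6}] r1c5's peers cover all but 6, so r1c5=6.
Step 5. [r3c6∈{3}] r3c6 is down to just 3. So r3c6=3.
Step 6. [r6c1∈{2}] only 2 remains possible at r6c1, so r6c1=2.
Step 7. [r2c2∈{6}] nothing but 6 survives at r2c2, so r2c2=6.
Step 8. [r1c1∈{1}] only 1 remains possible at r1c1, so r1c1=1.
Step 9. [r3c5∈{1}] nothing but 1 survives at r3c5 ⇒ r3c5=1.
Step 10. [r6c5∈{4}] nothing but 4 survives at r6c5 ⇒ r6c5=4.
Step 11. [r3c2∈{2}] r3c2's peers cover all but 2. So r3c2=2.
Step 12. [r4c6∈{4}] r4c6 is down to just 4. So r4c6=4.
Step 13. [r3c4∈{6}] r3c4's peers cover all but 6. So r3c4=6.
Step 14. [r2c3∈{4}] r2c3 is down to just 4 ⇒ r2c3=4.
Step 15. [r5c1∈{6}] r5c1 is down to just 6 ⇒ r5c1=6.
Step 16. [r3c3∈{5}] r3c3's peers cover all but 5, so r3c3=5.
Step 17. [r6c4∈{3}] r6c4's peers cover all but 3 ⇒ r6c4=3.
Step 18. [r5c3∈{3}] r5c3 has the single candidate 3 ⇒ r5c3=3.

Answer: 1 3 2 4 6 5 / 5 6 4 1 3 2 / 4 2 5 6 1 3 / 3 1 6 5 2 4 / 6 4 3 2 5 1 / 2 5 1 3 4 6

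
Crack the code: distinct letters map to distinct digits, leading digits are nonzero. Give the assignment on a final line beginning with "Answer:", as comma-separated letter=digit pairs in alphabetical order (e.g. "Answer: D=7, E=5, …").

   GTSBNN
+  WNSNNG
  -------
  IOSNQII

Step 1. [col 1: N + G ≡ I (mod 10)] N=5 is one option consistent with column 1 (N + G ≡ I (mod 10), carry-in 0) — take it ⇒ N=5.
Step 2. [col 1: N + G ≡ I (mod 10)] I=1 is one option consistent with column 1 (N + G ≡ I (mod 10), carry-in 0) — take it, so I=1.
Step 3. [col 1: N + G ≡ I (mod 10)] in column 1 we have N+G≡I with carry-in 0; given N=5, I=1 and digits 1,5 already taken and all letters distinct, that pins G to 6. So G=6.
Step 4. [col 3: B + N ≡ Q (mod 10)] B=8 is one option consistent with column 3 (B + N ≡ Q (mod 10), carry-in 1) — take it, so B=8.
Step 5. [col 3: B + N ≡ Q (mod 10)] column 3: given B=8, N=5, carry-in 1, and digits 1,5,6,8 already taken and all letters distinct, B+N≡Q (mod 10) forces Q=4 ⇒ Q=4.
Step 6. [col 4: S + S ≡ N (mod 10)] column 4 (S + S ≡ N (mod 10), carry-in 1) doesn't pin S yet; pick S=2 and continue ⇒ S=2.
Step 7. [col 5: T + N ≡ S (mod 10)] column 5: given N=5, S=2, carry-in 0, and digits 1,2,4,5,6,8 already taken and all letters distinct, T+N≡S (mod 10) forces T=7 ⇒ T=7.
Step 8. [col 6: G + W ≡ O (mod 10)] column 6: given G=6, carry-in 1, and digits 1,2,4,5,6,7,8 already taken and all letters distinct, G+W≡O (mod 10) forces O=0. So O=0.
Step 9. [col 6: G + W ≡ O (mod 10)] column 6 reads G+W+carry(1)=O with G=6, O=0; with digits 0,1,2,4,5,6,7,8 already taken and all letters distinct, the only value for W is 3 ⇒ W=3.

Answer: B=8, G=6, I=1, N=5, O=0, Q=4, S=2, T=7, W=3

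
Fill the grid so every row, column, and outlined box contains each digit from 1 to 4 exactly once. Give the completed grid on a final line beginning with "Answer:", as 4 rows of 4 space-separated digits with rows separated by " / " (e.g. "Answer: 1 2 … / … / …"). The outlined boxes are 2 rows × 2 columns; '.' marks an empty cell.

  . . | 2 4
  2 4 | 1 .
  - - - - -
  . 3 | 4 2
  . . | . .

Step 1. [r4c4∈{1,3}] r4c4 is the only open cell in col 4 admitting 1. So r4c4=1.
Step 2. [r3c1∈{1}] nothing but 1 survives at r3c1 ⇒ r3c1=1.
Step 3. [r4c3∈{3}] only 3 remains possible at r4c3, so r4c3=3.
Step 4. [r2c4∈{3}] nothing but 3 survives at r2c4 ⇒ r2c4=3.
Step 5. [r4c2∈{2}] r4c2 is down to just 2. So r4c2=2.
Step 6. [r1c2∈{1}] only 1 remains possible at r1c2 ⇒ r1c2=1.
Step 7. [r4c1∈{4}] r4c1 has the single candidate 4 ⇒ r4c1=4.
Step 8. [r1c1∈{3}] r1c1's peers cover all but 3, so r1c1=3.

Answer: 3 1 2 4 / 2 4 1 3 / 1 3 4 2 / 4 2 3 1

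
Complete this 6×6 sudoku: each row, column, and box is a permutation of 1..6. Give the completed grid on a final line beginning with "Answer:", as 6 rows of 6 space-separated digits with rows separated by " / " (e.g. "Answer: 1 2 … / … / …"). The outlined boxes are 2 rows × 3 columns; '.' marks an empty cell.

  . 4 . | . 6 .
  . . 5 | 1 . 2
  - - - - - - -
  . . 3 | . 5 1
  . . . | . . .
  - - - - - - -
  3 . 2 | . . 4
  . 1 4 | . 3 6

Step 1. [r4c3∈{1,6}] col 3 places 6 nowhere but r4c3 ⇒ r4c3=6.
Step 2. [r4c5∈{2,4}] in col 5, 2 fits only at r4c5. So r4c5=2.
Step 3. [r4c1∈{1,4,5}] in row 4, 1 fits only at r4c1 ⇒ r4c1=1.
Step 4. [r5c4∈{5}] nothing but 5 survives at r5c4. So r5c4=5.
Step 5. [r3c1∈{2,4}] r3c1 is the only open cell in col 1 admitting 4. So r3c1=4.
Step 6. [r1c4∈{3}] r1c4 is down to just 3 ⇒ r1c4=3.
Step 7. [r2c1∈{6}] r2c1's peers cover all but 6. So r2c1=6.
Step 8. [r1c3∈{1}] r1c3's peers cover all but 1. So r1c3=1.
Step 9. [r6c4∈{2}] only 2 remains possible at r6c4 ⇒ r6c4=2.
Step 10. [r1c6∈{5}] r1c6 is down to just 5 ⇒ r1c6=5.
Step 11. [r1c1∈{2}] nothing but 2 survives at r1c1, so r1c1=2.
Step 12. [r4c4∈{4}] r4c4 is down to just 4 ⇒ r4c4=4.
Step 13. [r2c5∈{4}] nothing but 4 survives at r2c5. So r2c5=4.
Step 14. [r2c2∈{3}] r2c2 has the single candidate 3. So r2c2=3.
Step 15. [r4c6∈{3}] r4c6 has the single candidate 3, so r4c6=3.
Step 16. [r5c5∈{1}] r5c5 has the single candidate 1. So r5c5=1.
Step 17. [r6c1∈{5}] only 5 remains possible at r6c1. So r6c1=5.
Step 18. [r3c2∈{2}] r3c2's peers cover all but 2 ⇒ r3c2=2.
Step 19. [r5c2∈{6}] r5c2 is down to just 6 ⇒ r5c2=6.
Step 20. [r4c2∈{5}] only 5 remains possible at r4c2. So r4c2=5.
Step 21. [r3c4∈{6}] r3c4 is down to just 6. So r3c4=6.

Answer: 2 4 1 3 6 5 / 6 3 5 1 4 2 / 4 2 3 6 5 1 / 1 5 6 4 2 3 / 3 6 2 5 1 4 / 5 1 4 2 3 6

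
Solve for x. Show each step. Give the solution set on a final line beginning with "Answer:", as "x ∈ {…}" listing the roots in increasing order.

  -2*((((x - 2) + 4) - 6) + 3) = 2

Step 1. [-2*((((x - 2) + 4) - 6) + 3) = 2] -2·(inner) — divide through by -2, so div: (((x - 2) + 4) - 6) + 3 = -1.
Step 2. [(((x - 2) + 4) - 6) + 3 = -1] peel the +3: subtract 3 from each side ⇒ sub: ((x - 2) + 4) - 6 = -4.
Step 3. [((x - 2) + 4) - 6 = -4] -6 is outermost — add 6 both sides, so sub: (x - 2) + 4 = 2.
Step 4. [(x - 2) + 4 = 2] subtract 4: x sits inside (… + 4) ⇒ sub: x - 2 = -2.
Step 5. [x - 2 = -2] peel the -2: add 2 from each side ⇒ sub: x = 0.

Answer: x ∈ {0}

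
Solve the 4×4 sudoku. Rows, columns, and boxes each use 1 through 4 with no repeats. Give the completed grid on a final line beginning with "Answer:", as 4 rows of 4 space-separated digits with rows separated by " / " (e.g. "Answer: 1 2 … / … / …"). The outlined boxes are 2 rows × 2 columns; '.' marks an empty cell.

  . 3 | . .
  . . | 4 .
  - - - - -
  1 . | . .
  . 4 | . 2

Step 1. [r2c4∈{1,3}] row 2 places 3 nowhere but r2c4. So r2c4=3.
Step 2. [r2c1∈{2}] only 2 remains possible at r2c1, so r2c1=2.
Step 3. [r4c3∈{1,3}] 1 has one home in row 4: r4c3, so r4c3=1.
Step 4. [r1c3∈{2}] r1c3 is down to just 2 ⇒ r1c3=2.
Step 5. [r3c2∈{2}] r3c2 has the single candidate 2. So r3c2=2.
Step 6. [r3c3∈{3}] nothing but 3 survives at r3c3 ⇒ r3c3=3.
Step 7. [r1c4∈{1}] nothing but 1 survives at r1c4 ⇒ r1c4=1.
Step 8. [r1c1∈{4}] only 4 remains possible at r1c1, so r1c1=4.
Step 9. [r4c1∈{3}] only 3 remains possible at r4c1, so r4c1=3.
Step 10. [r3c4∈{4}] r3c4 has the single candidate 4 ⇒ r3c4=4.
Step 11. [r2c2∈{1}] r2c2's peers cover all but 1, so r2c2=1.

Answer: 4 3 2 1 / 2 1 4 3 / 1 2 3 4 / 3 4 1 2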